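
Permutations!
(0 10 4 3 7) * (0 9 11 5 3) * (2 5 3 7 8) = (0 10 4)(2 5 7 9 11 3 8) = [10, 1, 5, 8, 0, 7, 6, 9, 2, 11, 4, 3]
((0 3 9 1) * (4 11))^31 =(0 1 9 3)(4 11)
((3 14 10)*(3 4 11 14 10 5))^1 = ((3 10 4 11 14 5))^1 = (3 10 4 11 14 5)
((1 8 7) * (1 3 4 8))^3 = (3 7 8 4)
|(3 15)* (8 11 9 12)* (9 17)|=10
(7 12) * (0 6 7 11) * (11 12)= (12)(0 6 7 11)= [6, 1, 2, 3, 4, 5, 7, 11, 8, 9, 10, 0, 12]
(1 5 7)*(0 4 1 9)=[4, 5, 2, 3, 1, 7, 6, 9, 8, 0]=(0 4 1 5 7 9)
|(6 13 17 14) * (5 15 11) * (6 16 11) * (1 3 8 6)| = 11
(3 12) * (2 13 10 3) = [0, 1, 13, 12, 4, 5, 6, 7, 8, 9, 3, 11, 2, 10] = (2 13 10 3 12)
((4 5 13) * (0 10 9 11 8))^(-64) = ((0 10 9 11 8)(4 5 13))^(-64) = (0 10 9 11 8)(4 13 5)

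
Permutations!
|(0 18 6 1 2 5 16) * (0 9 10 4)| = |(0 18 6 1 2 5 16 9 10 4)| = 10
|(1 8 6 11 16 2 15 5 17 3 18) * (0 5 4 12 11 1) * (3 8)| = 24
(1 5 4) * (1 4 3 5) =(3 5) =[0, 1, 2, 5, 4, 3]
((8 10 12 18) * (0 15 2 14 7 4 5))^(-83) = (0 15 2 14 7 4 5)(8 10 12 18)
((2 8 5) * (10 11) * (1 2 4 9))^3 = ((1 2 8 5 4 9)(10 11))^3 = (1 5)(2 4)(8 9)(10 11)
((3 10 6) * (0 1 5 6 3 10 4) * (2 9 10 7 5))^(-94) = ((0 1 2 9 10 3 4)(5 6 7))^(-94) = (0 10 1 3 2 4 9)(5 7 6)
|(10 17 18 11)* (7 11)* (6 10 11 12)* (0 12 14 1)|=9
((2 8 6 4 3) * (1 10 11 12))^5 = (1 10 11 12)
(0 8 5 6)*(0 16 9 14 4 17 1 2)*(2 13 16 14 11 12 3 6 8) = (0 2)(1 13 16 9 11 12 3 6 14 4 17)(5 8) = [2, 13, 0, 6, 17, 8, 14, 7, 5, 11, 10, 12, 3, 16, 4, 15, 9, 1]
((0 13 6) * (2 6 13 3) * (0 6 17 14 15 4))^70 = ((0 3 2 17 14 15 4))^70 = (17)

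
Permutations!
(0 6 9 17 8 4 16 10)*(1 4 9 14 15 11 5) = (0 6 14 15 11 5 1 4 16 10)(8 9 17) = [6, 4, 2, 3, 16, 1, 14, 7, 9, 17, 0, 5, 12, 13, 15, 11, 10, 8]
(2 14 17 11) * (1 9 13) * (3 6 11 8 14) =(1 9 13)(2 3 6 11)(8 14 17) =[0, 9, 3, 6, 4, 5, 11, 7, 14, 13, 10, 2, 12, 1, 17, 15, 16, 8]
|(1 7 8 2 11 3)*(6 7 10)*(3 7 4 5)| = 12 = |(1 10 6 4 5 3)(2 11 7 8)|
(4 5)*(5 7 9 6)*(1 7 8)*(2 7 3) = [0, 3, 7, 2, 8, 4, 5, 9, 1, 6] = (1 3 2 7 9 6 5 4 8)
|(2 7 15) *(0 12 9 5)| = |(0 12 9 5)(2 7 15)| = 12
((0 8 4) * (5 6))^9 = ((0 8 4)(5 6))^9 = (8)(5 6)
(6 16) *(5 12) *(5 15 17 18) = (5 12 15 17 18)(6 16) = [0, 1, 2, 3, 4, 12, 16, 7, 8, 9, 10, 11, 15, 13, 14, 17, 6, 18, 5]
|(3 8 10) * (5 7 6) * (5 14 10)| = 7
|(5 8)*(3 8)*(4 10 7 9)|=12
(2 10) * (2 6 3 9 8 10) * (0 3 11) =(0 3 9 8 10 6 11) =[3, 1, 2, 9, 4, 5, 11, 7, 10, 8, 6, 0]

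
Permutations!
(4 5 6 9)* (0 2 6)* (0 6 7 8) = (0 2 7 8)(4 5 6 9) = [2, 1, 7, 3, 5, 6, 9, 8, 0, 4]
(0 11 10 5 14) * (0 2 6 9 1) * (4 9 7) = (0 11 10 5 14 2 6 7 4 9 1) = [11, 0, 6, 3, 9, 14, 7, 4, 8, 1, 5, 10, 12, 13, 2]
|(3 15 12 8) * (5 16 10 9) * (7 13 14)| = |(3 15 12 8)(5 16 10 9)(7 13 14)| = 12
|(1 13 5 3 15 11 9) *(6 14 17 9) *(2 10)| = 10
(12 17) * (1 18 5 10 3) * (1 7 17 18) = (3 7 17 12 18 5 10) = [0, 1, 2, 7, 4, 10, 6, 17, 8, 9, 3, 11, 18, 13, 14, 15, 16, 12, 5]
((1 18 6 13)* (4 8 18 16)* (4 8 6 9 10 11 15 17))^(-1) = (1 13 6 4 17 15 11 10 9 18 8 16)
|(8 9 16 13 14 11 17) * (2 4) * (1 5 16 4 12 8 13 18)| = 20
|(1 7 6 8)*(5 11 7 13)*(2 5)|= 8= |(1 13 2 5 11 7 6 8)|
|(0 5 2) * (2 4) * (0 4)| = 2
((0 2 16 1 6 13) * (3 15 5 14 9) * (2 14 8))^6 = ((0 14 9 3 15 5 8 2 16 1 6 13))^6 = (0 8)(1 3)(2 14)(5 13)(6 15)(9 16)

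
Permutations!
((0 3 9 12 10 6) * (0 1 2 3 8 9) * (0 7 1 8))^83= (1 7 3 2)(6 12 8 10 9)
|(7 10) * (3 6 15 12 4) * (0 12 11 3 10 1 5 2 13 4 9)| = 84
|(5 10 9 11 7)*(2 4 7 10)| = |(2 4 7 5)(9 11 10)| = 12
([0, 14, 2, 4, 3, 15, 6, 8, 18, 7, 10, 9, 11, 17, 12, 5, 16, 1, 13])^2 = (1 12 9 8 13)(7 18 17 14 11)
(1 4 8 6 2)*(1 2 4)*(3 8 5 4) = (3 8 6)(4 5) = [0, 1, 2, 8, 5, 4, 3, 7, 6]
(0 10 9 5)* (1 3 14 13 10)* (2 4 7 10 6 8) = (0 1 3 14 13 6 8 2 4 7 10 9 5) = [1, 3, 4, 14, 7, 0, 8, 10, 2, 5, 9, 11, 12, 6, 13]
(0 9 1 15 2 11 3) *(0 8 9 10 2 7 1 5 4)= (0 10 2 11 3 8 9 5 4)(1 15 7)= [10, 15, 11, 8, 0, 4, 6, 1, 9, 5, 2, 3, 12, 13, 14, 7]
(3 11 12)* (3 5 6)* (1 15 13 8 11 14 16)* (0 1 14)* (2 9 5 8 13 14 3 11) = [1, 15, 9, 0, 4, 6, 11, 7, 2, 5, 10, 12, 8, 13, 16, 14, 3] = (0 1 15 14 16 3)(2 9 5 6 11 12 8)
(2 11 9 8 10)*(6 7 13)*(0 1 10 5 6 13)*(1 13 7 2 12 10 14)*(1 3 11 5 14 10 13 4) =[4, 10, 5, 11, 1, 6, 2, 0, 14, 8, 12, 9, 13, 7, 3] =(0 4 1 10 12 13 7)(2 5 6)(3 11 9 8 14)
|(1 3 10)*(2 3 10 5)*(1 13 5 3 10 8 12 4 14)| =20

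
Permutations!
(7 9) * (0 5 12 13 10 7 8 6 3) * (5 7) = (0 7 9 8 6 3)(5 12 13 10) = [7, 1, 2, 0, 4, 12, 3, 9, 6, 8, 5, 11, 13, 10]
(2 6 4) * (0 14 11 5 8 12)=[14, 1, 6, 3, 2, 8, 4, 7, 12, 9, 10, 5, 0, 13, 11]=(0 14 11 5 8 12)(2 6 4)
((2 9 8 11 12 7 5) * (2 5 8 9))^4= (12)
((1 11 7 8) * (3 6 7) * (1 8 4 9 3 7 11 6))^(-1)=(1 3 9 4 7 11 6)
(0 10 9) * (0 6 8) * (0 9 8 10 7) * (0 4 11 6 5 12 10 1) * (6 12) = (0 7 4 11 12 10 8 9 5 6 1) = [7, 0, 2, 3, 11, 6, 1, 4, 9, 5, 8, 12, 10]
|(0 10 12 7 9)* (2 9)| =|(0 10 12 7 2 9)| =6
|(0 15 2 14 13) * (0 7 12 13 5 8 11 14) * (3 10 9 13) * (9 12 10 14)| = 30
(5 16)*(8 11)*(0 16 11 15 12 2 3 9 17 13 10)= [16, 1, 3, 9, 4, 11, 6, 7, 15, 17, 0, 8, 2, 10, 14, 12, 5, 13]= (0 16 5 11 8 15 12 2 3 9 17 13 10)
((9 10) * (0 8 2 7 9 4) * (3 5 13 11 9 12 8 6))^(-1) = ((0 6 3 5 13 11 9 10 4)(2 7 12 8))^(-1) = (0 4 10 9 11 13 5 3 6)(2 8 12 7)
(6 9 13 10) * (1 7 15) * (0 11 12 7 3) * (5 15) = (0 11 12 7 5 15 1 3)(6 9 13 10) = [11, 3, 2, 0, 4, 15, 9, 5, 8, 13, 6, 12, 7, 10, 14, 1]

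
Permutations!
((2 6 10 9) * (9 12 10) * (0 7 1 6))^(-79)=(0 2 9 6 1 7)(10 12)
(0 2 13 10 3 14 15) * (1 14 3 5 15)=[2, 14, 13, 3, 4, 15, 6, 7, 8, 9, 5, 11, 12, 10, 1, 0]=(0 2 13 10 5 15)(1 14)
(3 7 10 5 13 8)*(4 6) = (3 7 10 5 13 8)(4 6) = [0, 1, 2, 7, 6, 13, 4, 10, 3, 9, 5, 11, 12, 8]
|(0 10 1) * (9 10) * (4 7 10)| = 6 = |(0 9 4 7 10 1)|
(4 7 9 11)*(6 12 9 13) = (4 7 13 6 12 9 11) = [0, 1, 2, 3, 7, 5, 12, 13, 8, 11, 10, 4, 9, 6]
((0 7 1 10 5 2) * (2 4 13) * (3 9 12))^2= ((0 7 1 10 5 4 13 2)(3 9 12))^2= (0 1 5 13)(2 7 10 4)(3 12 9)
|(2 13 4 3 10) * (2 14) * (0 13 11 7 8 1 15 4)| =10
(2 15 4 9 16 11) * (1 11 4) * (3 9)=[0, 11, 15, 9, 3, 5, 6, 7, 8, 16, 10, 2, 12, 13, 14, 1, 4]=(1 11 2 15)(3 9 16 4)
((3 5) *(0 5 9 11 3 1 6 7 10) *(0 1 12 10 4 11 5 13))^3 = (0 13)(1 4 9 10 7 3 12 6 11 5)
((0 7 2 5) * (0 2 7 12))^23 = (0 12)(2 5)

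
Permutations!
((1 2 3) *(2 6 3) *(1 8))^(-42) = (1 3)(6 8)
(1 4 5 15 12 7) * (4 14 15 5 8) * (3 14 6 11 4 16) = [0, 6, 2, 14, 8, 5, 11, 1, 16, 9, 10, 4, 7, 13, 15, 12, 3] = (1 6 11 4 8 16 3 14 15 12 7)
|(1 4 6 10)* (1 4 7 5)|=3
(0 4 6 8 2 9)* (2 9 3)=(0 4 6 8 9)(2 3)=[4, 1, 3, 2, 6, 5, 8, 7, 9, 0]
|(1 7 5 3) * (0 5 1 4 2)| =|(0 5 3 4 2)(1 7)| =10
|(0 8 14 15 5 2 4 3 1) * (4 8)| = |(0 4 3 1)(2 8 14 15 5)| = 20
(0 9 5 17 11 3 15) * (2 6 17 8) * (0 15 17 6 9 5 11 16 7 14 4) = [5, 1, 9, 17, 0, 8, 6, 14, 2, 11, 10, 3, 12, 13, 4, 15, 7, 16] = (0 5 8 2 9 11 3 17 16 7 14 4)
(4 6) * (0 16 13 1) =(0 16 13 1)(4 6) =[16, 0, 2, 3, 6, 5, 4, 7, 8, 9, 10, 11, 12, 1, 14, 15, 13]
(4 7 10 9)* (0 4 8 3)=(0 4 7 10 9 8 3)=[4, 1, 2, 0, 7, 5, 6, 10, 3, 8, 9]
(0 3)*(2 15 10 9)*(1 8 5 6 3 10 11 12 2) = [10, 8, 15, 0, 4, 6, 3, 7, 5, 1, 9, 12, 2, 13, 14, 11] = (0 10 9 1 8 5 6 3)(2 15 11 12)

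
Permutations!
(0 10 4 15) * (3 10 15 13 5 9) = [15, 1, 2, 10, 13, 9, 6, 7, 8, 3, 4, 11, 12, 5, 14, 0] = (0 15)(3 10 4 13 5 9)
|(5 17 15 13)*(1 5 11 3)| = 7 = |(1 5 17 15 13 11 3)|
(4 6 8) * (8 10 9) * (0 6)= (0 6 10 9 8 4)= [6, 1, 2, 3, 0, 5, 10, 7, 4, 8, 9]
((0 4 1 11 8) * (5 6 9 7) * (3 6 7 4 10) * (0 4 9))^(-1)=((0 10 3 6)(1 11 8 4)(5 7))^(-1)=(0 6 3 10)(1 4 8 11)(5 7)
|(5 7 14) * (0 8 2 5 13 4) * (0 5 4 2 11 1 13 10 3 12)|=13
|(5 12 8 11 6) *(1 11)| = |(1 11 6 5 12 8)| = 6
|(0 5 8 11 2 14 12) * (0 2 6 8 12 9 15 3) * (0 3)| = 21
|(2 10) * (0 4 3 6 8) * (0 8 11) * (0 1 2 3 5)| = |(0 4 5)(1 2 10 3 6 11)| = 6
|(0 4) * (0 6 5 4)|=|(4 6 5)|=3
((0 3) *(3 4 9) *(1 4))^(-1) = (0 3 9 4 1)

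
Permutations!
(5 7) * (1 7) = (1 7 5) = [0, 7, 2, 3, 4, 1, 6, 5]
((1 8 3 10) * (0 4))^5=(0 4)(1 8 3 10)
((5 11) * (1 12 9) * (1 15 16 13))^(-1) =(1 13 16 15 9 12)(5 11)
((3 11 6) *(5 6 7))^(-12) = (3 5 11 6 7)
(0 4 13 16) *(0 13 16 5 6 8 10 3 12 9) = (0 4 16 13 5 6 8 10 3 12 9) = [4, 1, 2, 12, 16, 6, 8, 7, 10, 0, 3, 11, 9, 5, 14, 15, 13]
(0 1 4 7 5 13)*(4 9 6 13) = (0 1 9 6 13)(4 7 5) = [1, 9, 2, 3, 7, 4, 13, 5, 8, 6, 10, 11, 12, 0]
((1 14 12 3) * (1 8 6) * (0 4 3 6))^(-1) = ((0 4 3 8)(1 14 12 6))^(-1) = (0 8 3 4)(1 6 12 14)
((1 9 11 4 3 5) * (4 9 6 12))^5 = (1 5 3 4 12 6)(9 11)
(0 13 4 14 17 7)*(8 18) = (0 13 4 14 17 7)(8 18) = [13, 1, 2, 3, 14, 5, 6, 0, 18, 9, 10, 11, 12, 4, 17, 15, 16, 7, 8]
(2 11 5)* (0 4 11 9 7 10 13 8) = (0 4 11 5 2 9 7 10 13 8) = [4, 1, 9, 3, 11, 2, 6, 10, 0, 7, 13, 5, 12, 8]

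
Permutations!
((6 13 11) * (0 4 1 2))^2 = (0 1)(2 4)(6 11 13)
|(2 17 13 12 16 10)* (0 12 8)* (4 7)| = 8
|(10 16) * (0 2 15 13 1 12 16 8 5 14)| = |(0 2 15 13 1 12 16 10 8 5 14)| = 11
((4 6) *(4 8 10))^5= ((4 6 8 10))^5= (4 6 8 10)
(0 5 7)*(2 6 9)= (0 5 7)(2 6 9)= [5, 1, 6, 3, 4, 7, 9, 0, 8, 2]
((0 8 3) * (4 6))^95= ((0 8 3)(4 6))^95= (0 3 8)(4 6)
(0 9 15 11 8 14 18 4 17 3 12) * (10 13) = (0 9 15 11 8 14 18 4 17 3 12)(10 13) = [9, 1, 2, 12, 17, 5, 6, 7, 14, 15, 13, 8, 0, 10, 18, 11, 16, 3, 4]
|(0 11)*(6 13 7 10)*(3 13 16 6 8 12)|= 6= |(0 11)(3 13 7 10 8 12)(6 16)|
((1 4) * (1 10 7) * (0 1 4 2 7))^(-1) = ((0 1 2 7 4 10))^(-1) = (0 10 4 7 2 1)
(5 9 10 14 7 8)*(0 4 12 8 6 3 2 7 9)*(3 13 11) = (0 4 12 8 5)(2 7 6 13 11 3)(9 10 14) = [4, 1, 7, 2, 12, 0, 13, 6, 5, 10, 14, 3, 8, 11, 9]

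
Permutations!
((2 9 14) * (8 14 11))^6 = ((2 9 11 8 14))^6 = (2 9 11 8 14)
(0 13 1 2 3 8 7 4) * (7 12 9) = (0 13 1 2 3 8 12 9 7 4) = [13, 2, 3, 8, 0, 5, 6, 4, 12, 7, 10, 11, 9, 1]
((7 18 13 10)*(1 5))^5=(1 5)(7 18 13 10)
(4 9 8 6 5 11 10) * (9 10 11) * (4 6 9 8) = [0, 1, 2, 3, 10, 8, 5, 7, 9, 4, 6, 11] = (11)(4 10 6 5 8 9)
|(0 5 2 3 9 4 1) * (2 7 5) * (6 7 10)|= |(0 2 3 9 4 1)(5 10 6 7)|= 12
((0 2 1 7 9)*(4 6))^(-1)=((0 2 1 7 9)(4 6))^(-1)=(0 9 7 1 2)(4 6)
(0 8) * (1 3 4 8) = (0 1 3 4 8) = [1, 3, 2, 4, 8, 5, 6, 7, 0]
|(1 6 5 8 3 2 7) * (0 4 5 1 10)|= 8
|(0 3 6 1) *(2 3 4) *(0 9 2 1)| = |(0 4 1 9 2 3 6)| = 7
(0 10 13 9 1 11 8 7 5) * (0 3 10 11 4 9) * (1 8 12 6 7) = (0 11 12 6 7 5 3 10 13)(1 4 9 8) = [11, 4, 2, 10, 9, 3, 7, 5, 1, 8, 13, 12, 6, 0]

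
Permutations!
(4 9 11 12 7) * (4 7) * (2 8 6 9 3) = (2 8 6 9 11 12 4 3) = [0, 1, 8, 2, 3, 5, 9, 7, 6, 11, 10, 12, 4]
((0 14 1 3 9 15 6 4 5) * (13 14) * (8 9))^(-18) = (0 3 6 13 8 4 14 9 5 1 15)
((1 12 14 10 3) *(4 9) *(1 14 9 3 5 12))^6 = (3 4 9 12 5 10 14) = ((3 14 10 5 12 9 4))^6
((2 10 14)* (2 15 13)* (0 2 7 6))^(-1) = (0 6 7 13 15 14 10 2)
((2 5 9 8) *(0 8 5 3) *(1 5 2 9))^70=((0 8 9 2 3)(1 5))^70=(9)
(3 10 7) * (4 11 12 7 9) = (3 10 9 4 11 12 7) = [0, 1, 2, 10, 11, 5, 6, 3, 8, 4, 9, 12, 7]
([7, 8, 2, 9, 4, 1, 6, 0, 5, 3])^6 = (9)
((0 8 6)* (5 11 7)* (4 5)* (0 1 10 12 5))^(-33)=(0 11 10 8 7 12 6 4 5 1)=((0 8 6 1 10 12 5 11 7 4))^(-33)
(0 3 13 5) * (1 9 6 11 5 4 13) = (0 3 1 9 6 11 5)(4 13) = [3, 9, 2, 1, 13, 0, 11, 7, 8, 6, 10, 5, 12, 4]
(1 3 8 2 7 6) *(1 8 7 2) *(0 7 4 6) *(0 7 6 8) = [6, 3, 2, 4, 8, 5, 0, 7, 1] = (0 6)(1 3 4 8)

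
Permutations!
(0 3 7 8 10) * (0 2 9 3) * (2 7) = (2 9 3)(7 8 10) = [0, 1, 9, 2, 4, 5, 6, 8, 10, 3, 7]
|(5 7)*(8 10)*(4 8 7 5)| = |(4 8 10 7)| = 4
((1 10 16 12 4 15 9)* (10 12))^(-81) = ((1 12 4 15 9)(10 16))^(-81) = (1 9 15 4 12)(10 16)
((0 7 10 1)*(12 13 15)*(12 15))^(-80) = (15)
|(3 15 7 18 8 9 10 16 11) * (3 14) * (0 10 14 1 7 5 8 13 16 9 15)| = |(0 10 9 14 3)(1 7 18 13 16 11)(5 8 15)| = 30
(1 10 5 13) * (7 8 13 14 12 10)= (1 7 8 13)(5 14 12 10)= [0, 7, 2, 3, 4, 14, 6, 8, 13, 9, 5, 11, 10, 1, 12]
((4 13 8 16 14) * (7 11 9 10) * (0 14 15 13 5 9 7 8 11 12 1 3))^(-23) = ((0 14 4 5 9 10 8 16 15 13 11 7 12 1 3))^(-23) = (0 16 3 8 1 10 12 9 7 5 11 4 13 14 15)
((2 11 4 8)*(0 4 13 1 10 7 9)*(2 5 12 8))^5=((0 4 2 11 13 1 10 7 9)(5 12 8))^5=(0 1 4 10 2 7 11 9 13)(5 8 12)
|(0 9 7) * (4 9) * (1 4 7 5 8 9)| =|(0 7)(1 4)(5 8 9)| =6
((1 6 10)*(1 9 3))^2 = ((1 6 10 9 3))^2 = (1 10 3 6 9)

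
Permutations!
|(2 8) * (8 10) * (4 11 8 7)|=|(2 10 7 4 11 8)|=6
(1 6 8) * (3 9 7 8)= (1 6 3 9 7 8)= [0, 6, 2, 9, 4, 5, 3, 8, 1, 7]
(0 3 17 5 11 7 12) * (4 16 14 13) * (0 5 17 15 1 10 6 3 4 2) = (17)(0 4 16 14 13 2)(1 10 6 3 15)(5 11 7 12) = [4, 10, 0, 15, 16, 11, 3, 12, 8, 9, 6, 7, 5, 2, 13, 1, 14, 17]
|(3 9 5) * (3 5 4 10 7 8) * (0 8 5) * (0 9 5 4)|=|(0 8 3 5 9)(4 10 7)|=15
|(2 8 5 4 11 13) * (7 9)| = 6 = |(2 8 5 4 11 13)(7 9)|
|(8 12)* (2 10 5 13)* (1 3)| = 4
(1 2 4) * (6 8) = (1 2 4)(6 8) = [0, 2, 4, 3, 1, 5, 8, 7, 6]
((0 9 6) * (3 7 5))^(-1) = (0 6 9)(3 5 7)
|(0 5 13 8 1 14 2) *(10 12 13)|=|(0 5 10 12 13 8 1 14 2)|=9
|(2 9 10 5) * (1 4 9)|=6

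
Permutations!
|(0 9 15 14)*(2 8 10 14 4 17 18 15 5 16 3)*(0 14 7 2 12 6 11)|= |(0 9 5 16 3 12 6 11)(2 8 10 7)(4 17 18 15)|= 8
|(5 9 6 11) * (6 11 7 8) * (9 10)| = |(5 10 9 11)(6 7 8)| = 12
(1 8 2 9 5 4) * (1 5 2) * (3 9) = (1 8)(2 3 9)(4 5) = [0, 8, 3, 9, 5, 4, 6, 7, 1, 2]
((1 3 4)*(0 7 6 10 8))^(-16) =(0 8 10 6 7)(1 4 3)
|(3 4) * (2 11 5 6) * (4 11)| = |(2 4 3 11 5 6)| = 6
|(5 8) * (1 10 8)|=|(1 10 8 5)|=4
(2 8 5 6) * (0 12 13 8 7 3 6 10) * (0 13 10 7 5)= [12, 1, 5, 6, 4, 7, 2, 3, 0, 9, 13, 11, 10, 8]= (0 12 10 13 8)(2 5 7 3 6)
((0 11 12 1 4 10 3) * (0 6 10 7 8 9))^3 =((0 11 12 1 4 7 8 9)(3 6 10))^3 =(0 1 8 11 4 9 12 7)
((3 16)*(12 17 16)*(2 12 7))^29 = ((2 12 17 16 3 7))^29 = (2 7 3 16 17 12)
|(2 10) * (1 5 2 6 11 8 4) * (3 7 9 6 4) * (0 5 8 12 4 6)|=13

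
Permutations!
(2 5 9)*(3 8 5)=(2 3 8 5 9)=[0, 1, 3, 8, 4, 9, 6, 7, 5, 2]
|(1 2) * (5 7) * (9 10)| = 2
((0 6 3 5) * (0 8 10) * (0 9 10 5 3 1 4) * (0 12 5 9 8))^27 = ((0 6 1 4 12 5)(8 9 10))^27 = (0 4)(1 5)(6 12)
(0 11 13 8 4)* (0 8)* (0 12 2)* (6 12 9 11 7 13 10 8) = (0 7 13 9 11 10 8 4 6 12 2) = [7, 1, 0, 3, 6, 5, 12, 13, 4, 11, 8, 10, 2, 9]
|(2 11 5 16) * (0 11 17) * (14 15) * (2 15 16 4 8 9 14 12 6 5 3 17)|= 36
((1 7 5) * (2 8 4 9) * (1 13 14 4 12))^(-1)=((1 7 5 13 14 4 9 2 8 12))^(-1)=(1 12 8 2 9 4 14 13 5 7)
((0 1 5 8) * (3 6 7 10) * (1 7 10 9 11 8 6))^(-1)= ((0 7 9 11 8)(1 5 6 10 3))^(-1)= (0 8 11 9 7)(1 3 10 6 5)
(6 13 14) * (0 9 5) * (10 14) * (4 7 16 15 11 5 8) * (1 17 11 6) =(0 9 8 4 7 16 15 6 13 10 14 1 17 11 5) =[9, 17, 2, 3, 7, 0, 13, 16, 4, 8, 14, 5, 12, 10, 1, 6, 15, 11]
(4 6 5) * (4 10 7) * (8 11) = [0, 1, 2, 3, 6, 10, 5, 4, 11, 9, 7, 8] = (4 6 5 10 7)(8 11)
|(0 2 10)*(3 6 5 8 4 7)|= 6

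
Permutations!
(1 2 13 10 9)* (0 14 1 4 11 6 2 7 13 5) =(0 14 1 7 13 10 9 4 11 6 2 5) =[14, 7, 5, 3, 11, 0, 2, 13, 8, 4, 9, 6, 12, 10, 1]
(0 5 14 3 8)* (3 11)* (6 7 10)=(0 5 14 11 3 8)(6 7 10)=[5, 1, 2, 8, 4, 14, 7, 10, 0, 9, 6, 3, 12, 13, 11]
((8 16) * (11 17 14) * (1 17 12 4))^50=(1 14 12)(4 17 11)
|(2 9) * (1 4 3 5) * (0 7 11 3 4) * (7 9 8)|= |(0 9 2 8 7 11 3 5 1)|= 9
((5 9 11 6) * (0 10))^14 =(5 11)(6 9) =((0 10)(5 9 11 6))^14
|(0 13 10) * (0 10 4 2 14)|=5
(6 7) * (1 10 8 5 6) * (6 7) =(1 10 8 5 7) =[0, 10, 2, 3, 4, 7, 6, 1, 5, 9, 8]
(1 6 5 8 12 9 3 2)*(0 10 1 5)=(0 10 1 6)(2 5 8 12 9 3)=[10, 6, 5, 2, 4, 8, 0, 7, 12, 3, 1, 11, 9]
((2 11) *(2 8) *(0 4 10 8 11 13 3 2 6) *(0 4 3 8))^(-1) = (0 10 4 6 8 13 2 3)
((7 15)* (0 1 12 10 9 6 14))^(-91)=(7 15)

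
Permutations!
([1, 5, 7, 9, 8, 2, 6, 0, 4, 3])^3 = [2, 7, 1, 9, 8, 0, 6, 5, 4, 3]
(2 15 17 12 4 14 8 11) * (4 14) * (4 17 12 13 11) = [0, 1, 15, 3, 17, 5, 6, 7, 4, 9, 10, 2, 14, 11, 8, 12, 16, 13] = (2 15 12 14 8 4 17 13 11)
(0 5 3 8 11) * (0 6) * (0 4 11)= (0 5 3 8)(4 11 6)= [5, 1, 2, 8, 11, 3, 4, 7, 0, 9, 10, 6]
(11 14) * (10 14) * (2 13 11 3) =(2 13 11 10 14 3) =[0, 1, 13, 2, 4, 5, 6, 7, 8, 9, 14, 10, 12, 11, 3]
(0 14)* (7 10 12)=(0 14)(7 10 12)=[14, 1, 2, 3, 4, 5, 6, 10, 8, 9, 12, 11, 7, 13, 0]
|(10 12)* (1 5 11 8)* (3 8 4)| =|(1 5 11 4 3 8)(10 12)| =6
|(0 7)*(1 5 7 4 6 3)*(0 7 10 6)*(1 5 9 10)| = |(0 4)(1 9 10 6 3 5)| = 6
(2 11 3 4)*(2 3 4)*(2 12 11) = [0, 1, 2, 12, 3, 5, 6, 7, 8, 9, 10, 4, 11] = (3 12 11 4)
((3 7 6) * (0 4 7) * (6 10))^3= ((0 4 7 10 6 3))^3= (0 10)(3 7)(4 6)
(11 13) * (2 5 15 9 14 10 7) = (2 5 15 9 14 10 7)(11 13) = [0, 1, 5, 3, 4, 15, 6, 2, 8, 14, 7, 13, 12, 11, 10, 9]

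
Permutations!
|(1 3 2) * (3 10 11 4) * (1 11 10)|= 4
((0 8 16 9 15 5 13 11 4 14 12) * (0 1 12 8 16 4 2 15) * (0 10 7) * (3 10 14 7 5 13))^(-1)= ((0 16 9 14 8 4 7)(1 12)(2 15 13 11)(3 10 5))^(-1)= (0 7 4 8 14 9 16)(1 12)(2 11 13 15)(3 5 10)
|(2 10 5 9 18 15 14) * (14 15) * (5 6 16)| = |(2 10 6 16 5 9 18 14)| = 8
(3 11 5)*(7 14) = (3 11 5)(7 14) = [0, 1, 2, 11, 4, 3, 6, 14, 8, 9, 10, 5, 12, 13, 7]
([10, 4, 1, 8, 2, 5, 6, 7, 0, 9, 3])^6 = (0 3)(8 10)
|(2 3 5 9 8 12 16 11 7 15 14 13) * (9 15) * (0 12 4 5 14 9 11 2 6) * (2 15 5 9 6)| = |(0 12 16 15 6)(2 3 14 13)(4 9 8)(7 11)| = 60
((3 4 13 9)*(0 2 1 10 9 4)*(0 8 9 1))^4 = ((0 2)(1 10)(3 8 9)(4 13))^4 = (13)(3 8 9)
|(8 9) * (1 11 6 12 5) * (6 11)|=4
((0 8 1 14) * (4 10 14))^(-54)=((0 8 1 4 10 14))^(-54)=(14)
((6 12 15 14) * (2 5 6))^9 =((2 5 6 12 15 14))^9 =(2 12)(5 15)(6 14)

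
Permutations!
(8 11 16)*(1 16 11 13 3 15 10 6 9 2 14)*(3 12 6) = (1 16 8 13 12 6 9 2 14)(3 15 10) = [0, 16, 14, 15, 4, 5, 9, 7, 13, 2, 3, 11, 6, 12, 1, 10, 8]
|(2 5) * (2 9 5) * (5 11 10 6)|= 5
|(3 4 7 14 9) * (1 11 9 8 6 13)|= 10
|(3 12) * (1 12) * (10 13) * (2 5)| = |(1 12 3)(2 5)(10 13)| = 6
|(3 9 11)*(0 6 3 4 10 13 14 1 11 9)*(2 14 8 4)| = 12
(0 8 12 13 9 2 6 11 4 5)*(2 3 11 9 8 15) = (0 15 2 6 9 3 11 4 5)(8 12 13) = [15, 1, 6, 11, 5, 0, 9, 7, 12, 3, 10, 4, 13, 8, 14, 2]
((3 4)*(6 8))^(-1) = (3 4)(6 8)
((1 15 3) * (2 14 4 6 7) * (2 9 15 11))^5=(1 6)(2 9)(3 4)(7 11)(14 15)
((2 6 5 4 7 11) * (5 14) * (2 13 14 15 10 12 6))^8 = (15)(4 11 14)(5 7 13) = ((4 7 11 13 14 5)(6 15 10 12))^8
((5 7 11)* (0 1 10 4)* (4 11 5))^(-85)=(11)(5 7)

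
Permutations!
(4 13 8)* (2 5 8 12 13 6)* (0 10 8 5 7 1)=[10, 0, 7, 3, 6, 5, 2, 1, 4, 9, 8, 11, 13, 12]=(0 10 8 4 6 2 7 1)(12 13)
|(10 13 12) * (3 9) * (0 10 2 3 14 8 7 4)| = 11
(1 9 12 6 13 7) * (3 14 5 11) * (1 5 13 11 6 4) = [0, 9, 2, 14, 1, 6, 11, 5, 8, 12, 10, 3, 4, 7, 13] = (1 9 12 4)(3 14 13 7 5 6 11)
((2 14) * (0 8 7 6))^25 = ((0 8 7 6)(2 14))^25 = (0 8 7 6)(2 14)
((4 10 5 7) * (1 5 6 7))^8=(10)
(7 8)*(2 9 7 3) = (2 9 7 8 3) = [0, 1, 9, 2, 4, 5, 6, 8, 3, 7]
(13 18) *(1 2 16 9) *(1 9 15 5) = (1 2 16 15 5)(13 18) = [0, 2, 16, 3, 4, 1, 6, 7, 8, 9, 10, 11, 12, 18, 14, 5, 15, 17, 13]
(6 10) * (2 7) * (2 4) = (2 7 4)(6 10) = [0, 1, 7, 3, 2, 5, 10, 4, 8, 9, 6]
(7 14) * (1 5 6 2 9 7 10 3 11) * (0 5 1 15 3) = [5, 1, 9, 11, 4, 6, 2, 14, 8, 7, 0, 15, 12, 13, 10, 3] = (0 5 6 2 9 7 14 10)(3 11 15)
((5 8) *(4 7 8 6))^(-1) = (4 6 5 8 7)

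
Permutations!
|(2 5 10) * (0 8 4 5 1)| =|(0 8 4 5 10 2 1)| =7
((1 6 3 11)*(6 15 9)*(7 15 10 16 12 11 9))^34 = ((1 10 16 12 11)(3 9 6)(7 15))^34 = (1 11 12 16 10)(3 9 6)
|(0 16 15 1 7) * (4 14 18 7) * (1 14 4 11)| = 6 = |(0 16 15 14 18 7)(1 11)|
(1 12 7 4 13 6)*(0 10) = (0 10)(1 12 7 4 13 6) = [10, 12, 2, 3, 13, 5, 1, 4, 8, 9, 0, 11, 7, 6]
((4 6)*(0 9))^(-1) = ((0 9)(4 6))^(-1) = (0 9)(4 6)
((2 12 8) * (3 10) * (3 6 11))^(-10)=(2 8 12)(3 6)(10 11)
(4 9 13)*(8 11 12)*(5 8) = [0, 1, 2, 3, 9, 8, 6, 7, 11, 13, 10, 12, 5, 4] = (4 9 13)(5 8 11 12)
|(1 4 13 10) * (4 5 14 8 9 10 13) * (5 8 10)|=6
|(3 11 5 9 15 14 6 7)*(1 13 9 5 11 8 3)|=14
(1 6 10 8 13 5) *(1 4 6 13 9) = (1 13 5 4 6 10 8 9) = [0, 13, 2, 3, 6, 4, 10, 7, 9, 1, 8, 11, 12, 5]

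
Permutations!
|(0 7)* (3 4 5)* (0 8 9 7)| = 3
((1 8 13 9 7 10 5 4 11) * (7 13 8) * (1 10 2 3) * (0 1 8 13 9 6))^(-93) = (0 2 13 1 3 6 7 8)(4 5 10 11)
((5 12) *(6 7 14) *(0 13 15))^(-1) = ((0 13 15)(5 12)(6 7 14))^(-1) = (0 15 13)(5 12)(6 14 7)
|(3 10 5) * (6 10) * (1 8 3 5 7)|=|(1 8 3 6 10 7)|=6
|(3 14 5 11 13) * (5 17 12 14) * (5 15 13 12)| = |(3 15 13)(5 11 12 14 17)| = 15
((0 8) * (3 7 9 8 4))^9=(0 7)(3 8)(4 9)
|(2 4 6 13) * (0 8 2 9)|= |(0 8 2 4 6 13 9)|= 7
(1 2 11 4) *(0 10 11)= (0 10 11 4 1 2)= [10, 2, 0, 3, 1, 5, 6, 7, 8, 9, 11, 4]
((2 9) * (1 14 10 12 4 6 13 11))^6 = ((1 14 10 12 4 6 13 11)(2 9))^6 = (1 13 4 10)(6 12 14 11)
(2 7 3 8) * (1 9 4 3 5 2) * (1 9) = (2 7 5)(3 8 9 4) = [0, 1, 7, 8, 3, 2, 6, 5, 9, 4]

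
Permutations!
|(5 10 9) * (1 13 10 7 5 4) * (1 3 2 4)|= 12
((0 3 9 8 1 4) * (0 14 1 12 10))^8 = (0 9 12)(1 14 4)(3 8 10)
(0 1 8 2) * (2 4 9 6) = [1, 8, 0, 3, 9, 5, 2, 7, 4, 6] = (0 1 8 4 9 6 2)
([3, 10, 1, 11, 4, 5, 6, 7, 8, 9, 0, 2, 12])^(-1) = (12)(0 10 1 2 11 3)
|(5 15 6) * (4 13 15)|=|(4 13 15 6 5)|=5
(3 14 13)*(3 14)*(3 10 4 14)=[0, 1, 2, 10, 14, 5, 6, 7, 8, 9, 4, 11, 12, 3, 13]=(3 10 4 14 13)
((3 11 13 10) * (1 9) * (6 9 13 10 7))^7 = (1 7 9 13 6)(3 11 10)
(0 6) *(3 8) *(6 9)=(0 9 6)(3 8)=[9, 1, 2, 8, 4, 5, 0, 7, 3, 6]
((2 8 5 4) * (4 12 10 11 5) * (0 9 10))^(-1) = (0 12 5 11 10 9)(2 4 8)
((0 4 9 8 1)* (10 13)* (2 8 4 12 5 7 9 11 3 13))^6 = ((0 12 5 7 9 4 11 3 13 10 2 8 1))^6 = (0 11 1 4 8 9 2 7 10 5 13 12 3)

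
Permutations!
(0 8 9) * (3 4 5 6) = (0 8 9)(3 4 5 6) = [8, 1, 2, 4, 5, 6, 3, 7, 9, 0]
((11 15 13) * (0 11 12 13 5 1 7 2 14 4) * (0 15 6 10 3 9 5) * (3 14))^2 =((0 11 6 10 14 4 15)(1 7 2 3 9 5)(12 13))^2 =(0 6 14 15 11 10 4)(1 2 9)(3 5 7)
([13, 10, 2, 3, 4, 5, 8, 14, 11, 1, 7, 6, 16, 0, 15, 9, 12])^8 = [0, 7, 2, 3, 4, 5, 11, 15, 6, 10, 14, 8, 12, 13, 9, 1, 16]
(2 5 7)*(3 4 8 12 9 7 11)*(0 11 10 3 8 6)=(0 11 8 12 9 7 2 5 10 3 4 6)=[11, 1, 5, 4, 6, 10, 0, 2, 12, 7, 3, 8, 9]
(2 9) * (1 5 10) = (1 5 10)(2 9) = [0, 5, 9, 3, 4, 10, 6, 7, 8, 2, 1]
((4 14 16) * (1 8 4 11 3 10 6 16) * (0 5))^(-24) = (3 10 6 16 11)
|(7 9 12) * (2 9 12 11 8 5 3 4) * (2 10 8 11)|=10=|(2 9)(3 4 10 8 5)(7 12)|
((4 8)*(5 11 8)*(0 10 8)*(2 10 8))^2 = ((0 8 4 5 11)(2 10))^2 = (0 4 11 8 5)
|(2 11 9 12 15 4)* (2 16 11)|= 6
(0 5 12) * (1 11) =(0 5 12)(1 11) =[5, 11, 2, 3, 4, 12, 6, 7, 8, 9, 10, 1, 0]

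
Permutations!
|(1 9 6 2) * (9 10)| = |(1 10 9 6 2)| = 5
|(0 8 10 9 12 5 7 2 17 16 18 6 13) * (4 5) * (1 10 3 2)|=|(0 8 3 2 17 16 18 6 13)(1 10 9 12 4 5 7)|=63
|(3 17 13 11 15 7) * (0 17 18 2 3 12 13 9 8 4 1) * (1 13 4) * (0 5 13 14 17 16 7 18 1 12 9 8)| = 40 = |(0 16 7 9)(1 5 13 11 15 18 2 3)(4 14 17 8 12)|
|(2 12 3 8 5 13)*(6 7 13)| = |(2 12 3 8 5 6 7 13)| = 8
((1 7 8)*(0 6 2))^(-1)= ((0 6 2)(1 7 8))^(-1)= (0 2 6)(1 8 7)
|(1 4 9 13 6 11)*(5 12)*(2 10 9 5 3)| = 11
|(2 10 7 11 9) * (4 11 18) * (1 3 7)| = 9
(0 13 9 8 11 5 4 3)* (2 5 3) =[13, 1, 5, 0, 2, 4, 6, 7, 11, 8, 10, 3, 12, 9] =(0 13 9 8 11 3)(2 5 4)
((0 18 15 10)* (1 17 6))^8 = (18)(1 6 17)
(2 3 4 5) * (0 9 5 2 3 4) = (0 9 5 3)(2 4) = [9, 1, 4, 0, 2, 3, 6, 7, 8, 5]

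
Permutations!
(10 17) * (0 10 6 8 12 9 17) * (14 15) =(0 10)(6 8 12 9 17)(14 15) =[10, 1, 2, 3, 4, 5, 8, 7, 12, 17, 0, 11, 9, 13, 15, 14, 16, 6]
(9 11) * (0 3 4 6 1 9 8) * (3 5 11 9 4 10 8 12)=[5, 4, 2, 10, 6, 11, 1, 7, 0, 9, 8, 12, 3]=(0 5 11 12 3 10 8)(1 4 6)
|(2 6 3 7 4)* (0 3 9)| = 7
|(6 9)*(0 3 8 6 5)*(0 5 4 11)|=|(0 3 8 6 9 4 11)|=7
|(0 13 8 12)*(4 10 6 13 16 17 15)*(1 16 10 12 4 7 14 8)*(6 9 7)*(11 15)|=56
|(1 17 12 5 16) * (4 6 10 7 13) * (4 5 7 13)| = 10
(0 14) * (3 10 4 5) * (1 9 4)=(0 14)(1 9 4 5 3 10)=[14, 9, 2, 10, 5, 3, 6, 7, 8, 4, 1, 11, 12, 13, 0]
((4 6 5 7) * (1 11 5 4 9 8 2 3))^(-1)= ((1 11 5 7 9 8 2 3)(4 6))^(-1)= (1 3 2 8 9 7 5 11)(4 6)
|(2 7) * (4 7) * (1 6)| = |(1 6)(2 4 7)| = 6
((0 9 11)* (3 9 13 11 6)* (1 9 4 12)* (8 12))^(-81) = (13)(1 3 12 6 8 9 4)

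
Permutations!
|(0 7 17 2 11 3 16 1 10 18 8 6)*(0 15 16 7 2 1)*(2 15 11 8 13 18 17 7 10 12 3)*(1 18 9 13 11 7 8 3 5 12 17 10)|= |(0 15 16)(1 17 18 11 2 3)(5 12)(6 7 8)(9 13)|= 6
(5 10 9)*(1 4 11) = (1 4 11)(5 10 9) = [0, 4, 2, 3, 11, 10, 6, 7, 8, 5, 9, 1]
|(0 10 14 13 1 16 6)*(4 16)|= |(0 10 14 13 1 4 16 6)|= 8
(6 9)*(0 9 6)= [9, 1, 2, 3, 4, 5, 6, 7, 8, 0]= (0 9)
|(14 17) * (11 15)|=|(11 15)(14 17)|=2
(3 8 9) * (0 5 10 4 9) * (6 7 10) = (0 5 6 7 10 4 9 3 8) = [5, 1, 2, 8, 9, 6, 7, 10, 0, 3, 4]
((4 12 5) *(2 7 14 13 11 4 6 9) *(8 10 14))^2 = (2 8 14 11 12 6)(4 5 9 7 10 13)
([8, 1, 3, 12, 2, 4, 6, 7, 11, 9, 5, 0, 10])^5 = [11, 1, 4, 2, 5, 10, 6, 7, 0, 9, 12, 8, 3]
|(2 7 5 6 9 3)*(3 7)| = |(2 3)(5 6 9 7)| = 4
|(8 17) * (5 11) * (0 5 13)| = |(0 5 11 13)(8 17)| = 4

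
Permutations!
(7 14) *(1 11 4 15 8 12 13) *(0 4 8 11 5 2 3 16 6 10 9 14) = (0 4 15 11 8 12 13 1 5 2 3 16 6 10 9 14 7) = [4, 5, 3, 16, 15, 2, 10, 0, 12, 14, 9, 8, 13, 1, 7, 11, 6]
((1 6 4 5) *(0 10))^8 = ((0 10)(1 6 4 5))^8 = (10)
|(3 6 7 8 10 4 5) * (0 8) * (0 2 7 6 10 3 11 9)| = |(0 8 3 10 4 5 11 9)(2 7)| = 8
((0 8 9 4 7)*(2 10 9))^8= (0 8 2 10 9 4 7)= ((0 8 2 10 9 4 7))^8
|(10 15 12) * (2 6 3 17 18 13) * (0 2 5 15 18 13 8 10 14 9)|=33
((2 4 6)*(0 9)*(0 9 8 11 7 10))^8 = ((0 8 11 7 10)(2 4 6))^8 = (0 7 8 10 11)(2 6 4)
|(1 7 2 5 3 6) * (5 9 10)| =|(1 7 2 9 10 5 3 6)| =8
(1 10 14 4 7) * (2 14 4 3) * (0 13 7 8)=(0 13 7 1 10 4 8)(2 14 3)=[13, 10, 14, 2, 8, 5, 6, 1, 0, 9, 4, 11, 12, 7, 3]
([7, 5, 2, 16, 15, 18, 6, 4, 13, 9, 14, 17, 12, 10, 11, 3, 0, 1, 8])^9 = [15, 1, 2, 7, 16, 5, 6, 3, 8, 9, 10, 11, 12, 13, 14, 0, 4, 17, 18]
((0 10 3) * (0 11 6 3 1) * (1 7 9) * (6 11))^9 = ((11)(0 10 7 9 1)(3 6))^9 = (11)(0 1 9 7 10)(3 6)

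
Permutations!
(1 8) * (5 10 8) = (1 5 10 8) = [0, 5, 2, 3, 4, 10, 6, 7, 1, 9, 8]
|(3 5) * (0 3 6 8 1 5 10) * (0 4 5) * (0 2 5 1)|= |(0 3 10 4 1 2 5 6 8)|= 9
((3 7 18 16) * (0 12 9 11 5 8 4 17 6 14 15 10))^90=(0 4)(3 18)(5 15)(6 9)(7 16)(8 10)(11 14)(12 17)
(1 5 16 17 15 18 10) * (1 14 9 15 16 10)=(1 5 10 14 9 15 18)(16 17)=[0, 5, 2, 3, 4, 10, 6, 7, 8, 15, 14, 11, 12, 13, 9, 18, 17, 16, 1]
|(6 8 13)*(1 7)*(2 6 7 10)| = 7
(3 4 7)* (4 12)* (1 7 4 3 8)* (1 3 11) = [0, 7, 2, 12, 4, 5, 6, 8, 3, 9, 10, 1, 11] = (1 7 8 3 12 11)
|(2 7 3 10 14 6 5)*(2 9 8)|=9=|(2 7 3 10 14 6 5 9 8)|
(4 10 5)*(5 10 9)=(10)(4 9 5)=[0, 1, 2, 3, 9, 4, 6, 7, 8, 5, 10]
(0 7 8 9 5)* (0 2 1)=(0 7 8 9 5 2 1)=[7, 0, 1, 3, 4, 2, 6, 8, 9, 5]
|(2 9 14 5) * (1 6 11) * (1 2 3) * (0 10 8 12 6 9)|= 35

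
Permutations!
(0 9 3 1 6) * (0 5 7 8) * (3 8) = (0 9 8)(1 6 5 7 3) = [9, 6, 2, 1, 4, 7, 5, 3, 0, 8]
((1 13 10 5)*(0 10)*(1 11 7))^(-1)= ((0 10 5 11 7 1 13))^(-1)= (0 13 1 7 11 5 10)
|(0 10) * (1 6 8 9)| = 4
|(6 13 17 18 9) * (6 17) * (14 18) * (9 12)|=10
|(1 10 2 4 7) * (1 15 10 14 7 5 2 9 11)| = |(1 14 7 15 10 9 11)(2 4 5)| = 21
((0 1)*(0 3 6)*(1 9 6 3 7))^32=(0 6 9)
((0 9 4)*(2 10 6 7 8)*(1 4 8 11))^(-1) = ((0 9 8 2 10 6 7 11 1 4))^(-1) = (0 4 1 11 7 6 10 2 8 9)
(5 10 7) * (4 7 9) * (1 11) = (1 11)(4 7 5 10 9) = [0, 11, 2, 3, 7, 10, 6, 5, 8, 4, 9, 1]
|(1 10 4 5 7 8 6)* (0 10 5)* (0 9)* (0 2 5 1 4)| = |(0 10)(2 5 7 8 6 4 9)| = 14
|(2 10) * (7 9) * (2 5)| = 6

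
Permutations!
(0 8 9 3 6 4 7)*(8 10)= (0 10 8 9 3 6 4 7)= [10, 1, 2, 6, 7, 5, 4, 0, 9, 3, 8]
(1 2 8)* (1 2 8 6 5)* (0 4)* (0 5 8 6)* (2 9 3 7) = (0 4 5 1 6 8 9 3 7 2) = [4, 6, 0, 7, 5, 1, 8, 2, 9, 3]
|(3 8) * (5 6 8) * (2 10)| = 4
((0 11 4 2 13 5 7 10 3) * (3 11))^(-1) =(0 3)(2 4 11 10 7 5 13)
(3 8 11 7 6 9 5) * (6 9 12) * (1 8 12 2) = [0, 8, 1, 12, 4, 3, 2, 9, 11, 5, 10, 7, 6] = (1 8 11 7 9 5 3 12 6 2)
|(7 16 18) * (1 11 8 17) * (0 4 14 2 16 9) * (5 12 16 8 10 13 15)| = |(0 4 14 2 8 17 1 11 10 13 15 5 12 16 18 7 9)| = 17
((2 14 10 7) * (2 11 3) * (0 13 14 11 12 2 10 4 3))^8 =(0 2 7 3 14)(4 13 11 12 10)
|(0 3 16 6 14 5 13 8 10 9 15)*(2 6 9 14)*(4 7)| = |(0 3 16 9 15)(2 6)(4 7)(5 13 8 10 14)| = 10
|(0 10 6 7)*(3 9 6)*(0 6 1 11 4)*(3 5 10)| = |(0 3 9 1 11 4)(5 10)(6 7)| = 6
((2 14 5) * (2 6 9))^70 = (14)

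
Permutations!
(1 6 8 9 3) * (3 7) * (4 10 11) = (1 6 8 9 7 3)(4 10 11) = [0, 6, 2, 1, 10, 5, 8, 3, 9, 7, 11, 4]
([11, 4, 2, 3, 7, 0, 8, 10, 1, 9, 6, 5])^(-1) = [5, 8, 2, 3, 1, 11, 10, 4, 6, 9, 7, 0]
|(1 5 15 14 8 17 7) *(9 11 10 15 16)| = |(1 5 16 9 11 10 15 14 8 17 7)| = 11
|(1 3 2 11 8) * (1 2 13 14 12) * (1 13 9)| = |(1 3 9)(2 11 8)(12 13 14)| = 3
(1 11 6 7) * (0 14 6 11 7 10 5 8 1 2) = (0 14 6 10 5 8 1 7 2) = [14, 7, 0, 3, 4, 8, 10, 2, 1, 9, 5, 11, 12, 13, 6]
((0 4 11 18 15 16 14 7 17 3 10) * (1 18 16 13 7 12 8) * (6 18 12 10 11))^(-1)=((0 4 6 18 15 13 7 17 3 11 16 14 10)(1 12 8))^(-1)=(0 10 14 16 11 3 17 7 13 15 18 6 4)(1 8 12)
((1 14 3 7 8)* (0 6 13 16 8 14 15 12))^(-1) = ((0 6 13 16 8 1 15 12)(3 7 14))^(-1) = (0 12 15 1 8 16 13 6)(3 14 7)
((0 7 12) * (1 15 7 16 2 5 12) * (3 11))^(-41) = (0 12 5 2 16)(1 15 7)(3 11)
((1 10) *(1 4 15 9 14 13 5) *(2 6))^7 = ((1 10 4 15 9 14 13 5)(2 6))^7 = (1 5 13 14 9 15 4 10)(2 6)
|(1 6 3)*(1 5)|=4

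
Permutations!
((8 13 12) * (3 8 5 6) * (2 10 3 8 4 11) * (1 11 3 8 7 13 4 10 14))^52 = (14)(5 7 12 6 13)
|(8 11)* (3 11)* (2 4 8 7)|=|(2 4 8 3 11 7)|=6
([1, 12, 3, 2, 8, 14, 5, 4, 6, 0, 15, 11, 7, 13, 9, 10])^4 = (15)(0 4 14 12 6)(1 8 9 7 5)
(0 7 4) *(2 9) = [7, 1, 9, 3, 0, 5, 6, 4, 8, 2] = (0 7 4)(2 9)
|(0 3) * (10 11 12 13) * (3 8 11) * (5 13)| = 8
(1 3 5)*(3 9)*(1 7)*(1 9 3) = (1 3 5 7 9) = [0, 3, 2, 5, 4, 7, 6, 9, 8, 1]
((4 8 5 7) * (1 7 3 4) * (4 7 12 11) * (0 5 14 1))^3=(0 7 3 5)(1 4)(8 12)(11 14)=((0 5 3 7)(1 12 11 4 8 14))^3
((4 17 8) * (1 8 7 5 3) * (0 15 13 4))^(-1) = ((0 15 13 4 17 7 5 3 1 8))^(-1) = (0 8 1 3 5 7 17 4 13 15)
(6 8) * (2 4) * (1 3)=[0, 3, 4, 1, 2, 5, 8, 7, 6]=(1 3)(2 4)(6 8)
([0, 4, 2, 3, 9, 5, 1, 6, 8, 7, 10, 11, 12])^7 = [0, 9, 2, 3, 7, 5, 4, 1, 8, 6, 10, 11, 12]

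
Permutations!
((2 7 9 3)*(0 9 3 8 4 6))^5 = ((0 9 8 4 6)(2 7 3))^5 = (9)(2 3 7)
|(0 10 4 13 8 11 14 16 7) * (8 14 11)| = |(0 10 4 13 14 16 7)| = 7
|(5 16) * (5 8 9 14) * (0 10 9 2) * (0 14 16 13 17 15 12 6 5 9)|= 30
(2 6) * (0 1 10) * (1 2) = (0 2 6 1 10) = [2, 10, 6, 3, 4, 5, 1, 7, 8, 9, 0]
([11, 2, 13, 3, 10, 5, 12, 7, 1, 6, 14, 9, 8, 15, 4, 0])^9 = (0 15 13 2 1 8 12 6 9 11)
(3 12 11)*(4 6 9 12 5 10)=[0, 1, 2, 5, 6, 10, 9, 7, 8, 12, 4, 3, 11]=(3 5 10 4 6 9 12 11)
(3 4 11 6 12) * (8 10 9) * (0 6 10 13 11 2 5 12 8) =(0 6 8 13 11 10 9)(2 5 12 3 4) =[6, 1, 5, 4, 2, 12, 8, 7, 13, 0, 9, 10, 3, 11]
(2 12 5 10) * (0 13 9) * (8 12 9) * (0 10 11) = (0 13 8 12 5 11)(2 9 10) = [13, 1, 9, 3, 4, 11, 6, 7, 12, 10, 2, 0, 5, 8]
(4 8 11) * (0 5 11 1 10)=[5, 10, 2, 3, 8, 11, 6, 7, 1, 9, 0, 4]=(0 5 11 4 8 1 10)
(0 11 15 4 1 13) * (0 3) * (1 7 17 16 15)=(0 11 1 13 3)(4 7 17 16 15)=[11, 13, 2, 0, 7, 5, 6, 17, 8, 9, 10, 1, 12, 3, 14, 4, 15, 16]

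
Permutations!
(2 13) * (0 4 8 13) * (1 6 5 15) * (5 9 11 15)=(0 4 8 13 2)(1 6 9 11 15)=[4, 6, 0, 3, 8, 5, 9, 7, 13, 11, 10, 15, 12, 2, 14, 1]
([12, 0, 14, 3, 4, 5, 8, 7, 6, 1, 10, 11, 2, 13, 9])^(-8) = (0 9 2)(1 14 12)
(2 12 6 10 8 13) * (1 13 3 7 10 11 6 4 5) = (1 13 2 12 4 5)(3 7 10 8)(6 11) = [0, 13, 12, 7, 5, 1, 11, 10, 3, 9, 8, 6, 4, 2]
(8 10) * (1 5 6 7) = [0, 5, 2, 3, 4, 6, 7, 1, 10, 9, 8] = (1 5 6 7)(8 10)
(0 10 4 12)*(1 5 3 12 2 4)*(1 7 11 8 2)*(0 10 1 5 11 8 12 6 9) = (0 1 11 12 10 7 8 2 4 5 3 6 9) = [1, 11, 4, 6, 5, 3, 9, 8, 2, 0, 7, 12, 10]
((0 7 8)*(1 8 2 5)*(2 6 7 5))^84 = (8)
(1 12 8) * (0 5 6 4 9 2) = [5, 12, 0, 3, 9, 6, 4, 7, 1, 2, 10, 11, 8] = (0 5 6 4 9 2)(1 12 8)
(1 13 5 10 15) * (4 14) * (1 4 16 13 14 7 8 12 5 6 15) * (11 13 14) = (1 11 13 6 15 4 7 8 12 5 10)(14 16) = [0, 11, 2, 3, 7, 10, 15, 8, 12, 9, 1, 13, 5, 6, 16, 4, 14]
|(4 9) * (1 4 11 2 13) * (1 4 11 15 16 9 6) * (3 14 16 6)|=|(1 11 2 13 4 3 14 16 9 15 6)|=11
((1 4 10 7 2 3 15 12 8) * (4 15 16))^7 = ((1 15 12 8)(2 3 16 4 10 7))^7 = (1 8 12 15)(2 3 16 4 10 7)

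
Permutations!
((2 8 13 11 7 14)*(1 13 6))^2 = ((1 13 11 7 14 2 8 6))^2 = (1 11 14 8)(2 6 13 7)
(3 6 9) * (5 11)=(3 6 9)(5 11)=[0, 1, 2, 6, 4, 11, 9, 7, 8, 3, 10, 5]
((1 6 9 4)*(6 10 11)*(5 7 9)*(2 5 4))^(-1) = (1 4 6 11 10)(2 9 7 5)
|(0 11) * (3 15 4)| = 6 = |(0 11)(3 15 4)|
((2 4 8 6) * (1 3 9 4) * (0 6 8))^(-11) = (0 1 4 2 9 6 3)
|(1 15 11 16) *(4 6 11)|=6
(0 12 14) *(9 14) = (0 12 9 14) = [12, 1, 2, 3, 4, 5, 6, 7, 8, 14, 10, 11, 9, 13, 0]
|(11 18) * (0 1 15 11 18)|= |(18)(0 1 15 11)|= 4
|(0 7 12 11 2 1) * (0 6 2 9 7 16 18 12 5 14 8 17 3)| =12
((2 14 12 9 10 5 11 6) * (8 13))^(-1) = (2 6 11 5 10 9 12 14)(8 13)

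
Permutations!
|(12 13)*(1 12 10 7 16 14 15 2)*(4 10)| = |(1 12 13 4 10 7 16 14 15 2)| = 10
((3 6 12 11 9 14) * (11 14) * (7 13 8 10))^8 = (14)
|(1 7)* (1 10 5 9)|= |(1 7 10 5 9)|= 5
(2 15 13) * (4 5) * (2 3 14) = [0, 1, 15, 14, 5, 4, 6, 7, 8, 9, 10, 11, 12, 3, 2, 13] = (2 15 13 3 14)(4 5)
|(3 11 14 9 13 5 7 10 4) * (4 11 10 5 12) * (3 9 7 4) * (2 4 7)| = |(2 4 9 13 12 3 10 11 14)(5 7)| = 18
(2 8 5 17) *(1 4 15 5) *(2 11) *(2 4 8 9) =(1 8)(2 9)(4 15 5 17 11) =[0, 8, 9, 3, 15, 17, 6, 7, 1, 2, 10, 4, 12, 13, 14, 5, 16, 11]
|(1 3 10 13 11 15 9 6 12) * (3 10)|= 8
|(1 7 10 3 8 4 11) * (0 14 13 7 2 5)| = 12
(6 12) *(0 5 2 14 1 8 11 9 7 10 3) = (0 5 2 14 1 8 11 9 7 10 3)(6 12) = [5, 8, 14, 0, 4, 2, 12, 10, 11, 7, 3, 9, 6, 13, 1]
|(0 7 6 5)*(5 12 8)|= 6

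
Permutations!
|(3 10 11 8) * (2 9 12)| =12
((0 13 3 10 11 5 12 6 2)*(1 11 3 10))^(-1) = (0 2 6 12 5 11 1 3 10 13)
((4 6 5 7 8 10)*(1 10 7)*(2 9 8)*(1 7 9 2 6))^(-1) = ((1 10 4)(5 7 6)(8 9))^(-1) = (1 4 10)(5 6 7)(8 9)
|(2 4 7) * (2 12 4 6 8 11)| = 12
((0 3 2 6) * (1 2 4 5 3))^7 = ((0 1 2 6)(3 4 5))^7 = (0 6 2 1)(3 4 5)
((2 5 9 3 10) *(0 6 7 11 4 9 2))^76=(0 4)(3 7)(6 9)(10 11)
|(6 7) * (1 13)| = 2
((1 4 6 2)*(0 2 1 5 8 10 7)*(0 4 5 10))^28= (0 2 10 7 4 6 1 5 8)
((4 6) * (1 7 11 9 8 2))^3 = (1 9)(2 11)(4 6)(7 8)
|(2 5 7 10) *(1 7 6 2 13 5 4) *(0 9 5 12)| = 11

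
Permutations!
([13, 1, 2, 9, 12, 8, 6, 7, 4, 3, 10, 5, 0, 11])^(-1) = [12, 1, 2, 9, 8, 11, 6, 7, 5, 3, 10, 13, 4, 0]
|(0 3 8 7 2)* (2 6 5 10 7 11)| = |(0 3 8 11 2)(5 10 7 6)| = 20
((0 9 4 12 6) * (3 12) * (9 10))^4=((0 10 9 4 3 12 6))^4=(0 3 10 12 9 6 4)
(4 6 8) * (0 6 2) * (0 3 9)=(0 6 8 4 2 3 9)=[6, 1, 3, 9, 2, 5, 8, 7, 4, 0]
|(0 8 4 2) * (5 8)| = 5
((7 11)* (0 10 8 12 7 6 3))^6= ((0 10 8 12 7 11 6 3))^6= (0 6 7 8)(3 11 12 10)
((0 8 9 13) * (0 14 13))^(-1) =((0 8 9)(13 14))^(-1) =(0 9 8)(13 14)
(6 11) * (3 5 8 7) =[0, 1, 2, 5, 4, 8, 11, 3, 7, 9, 10, 6] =(3 5 8 7)(6 11)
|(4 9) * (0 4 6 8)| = 5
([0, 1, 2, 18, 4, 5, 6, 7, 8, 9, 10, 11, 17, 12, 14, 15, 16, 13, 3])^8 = (18)(12 13 17)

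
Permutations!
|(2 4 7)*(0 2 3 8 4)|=|(0 2)(3 8 4 7)|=4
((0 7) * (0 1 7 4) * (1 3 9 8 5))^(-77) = (0 4)(1 7 3 9 8 5)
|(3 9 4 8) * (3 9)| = 3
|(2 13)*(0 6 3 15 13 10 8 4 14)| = |(0 6 3 15 13 2 10 8 4 14)| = 10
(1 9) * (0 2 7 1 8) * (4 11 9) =(0 2 7 1 4 11 9 8) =[2, 4, 7, 3, 11, 5, 6, 1, 0, 8, 10, 9]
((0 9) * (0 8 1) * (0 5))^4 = (0 5 1 8 9)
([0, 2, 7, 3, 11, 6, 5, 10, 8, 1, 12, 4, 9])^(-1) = (1 9 12 10 7 2)(4 11)(5 6)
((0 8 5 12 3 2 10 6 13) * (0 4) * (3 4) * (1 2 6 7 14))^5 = (14)(3 13 6)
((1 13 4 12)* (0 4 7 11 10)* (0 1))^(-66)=((0 4 12)(1 13 7 11 10))^(-66)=(1 10 11 7 13)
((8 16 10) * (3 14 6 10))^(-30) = (16)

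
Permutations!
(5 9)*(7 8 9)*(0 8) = [8, 1, 2, 3, 4, 7, 6, 0, 9, 5] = (0 8 9 5 7)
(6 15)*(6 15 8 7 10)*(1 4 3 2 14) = (15)(1 4 3 2 14)(6 8 7 10) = [0, 4, 14, 2, 3, 5, 8, 10, 7, 9, 6, 11, 12, 13, 1, 15]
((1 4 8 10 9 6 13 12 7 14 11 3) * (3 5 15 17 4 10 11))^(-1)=(1 3 14 7 12 13 6 9 10)(4 17 15 5 11 8)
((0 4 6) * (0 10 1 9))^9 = ((0 4 6 10 1 9))^9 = (0 10)(1 4)(6 9)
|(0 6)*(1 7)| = 2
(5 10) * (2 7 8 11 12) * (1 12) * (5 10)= (1 12 2 7 8 11)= [0, 12, 7, 3, 4, 5, 6, 8, 11, 9, 10, 1, 2]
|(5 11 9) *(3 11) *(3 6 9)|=6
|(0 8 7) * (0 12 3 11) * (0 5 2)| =|(0 8 7 12 3 11 5 2)| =8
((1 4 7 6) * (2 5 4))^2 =((1 2 5 4 7 6))^2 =(1 5 7)(2 4 6)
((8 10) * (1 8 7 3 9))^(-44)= (1 3 10)(7 8 9)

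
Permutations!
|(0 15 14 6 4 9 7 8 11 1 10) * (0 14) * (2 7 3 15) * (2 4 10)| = |(0 4 9 3 15)(1 2 7 8 11)(6 10 14)| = 15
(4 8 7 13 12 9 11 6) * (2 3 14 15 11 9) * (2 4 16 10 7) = [0, 1, 3, 14, 8, 5, 16, 13, 2, 9, 7, 6, 4, 12, 15, 11, 10] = (2 3 14 15 11 6 16 10 7 13 12 4 8)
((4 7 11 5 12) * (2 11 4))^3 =((2 11 5 12)(4 7))^3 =(2 12 5 11)(4 7)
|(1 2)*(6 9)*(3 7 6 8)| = 10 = |(1 2)(3 7 6 9 8)|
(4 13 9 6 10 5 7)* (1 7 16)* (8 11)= (1 7 4 13 9 6 10 5 16)(8 11)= [0, 7, 2, 3, 13, 16, 10, 4, 11, 6, 5, 8, 12, 9, 14, 15, 1]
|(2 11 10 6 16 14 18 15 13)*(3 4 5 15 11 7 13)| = |(2 7 13)(3 4 5 15)(6 16 14 18 11 10)| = 12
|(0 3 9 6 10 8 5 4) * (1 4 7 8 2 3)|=|(0 1 4)(2 3 9 6 10)(5 7 8)|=15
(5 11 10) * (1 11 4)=(1 11 10 5 4)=[0, 11, 2, 3, 1, 4, 6, 7, 8, 9, 5, 10]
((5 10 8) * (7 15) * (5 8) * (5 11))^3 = (7 15) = ((5 10 11)(7 15))^3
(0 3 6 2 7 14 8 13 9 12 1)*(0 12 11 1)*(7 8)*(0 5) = [3, 12, 8, 6, 4, 0, 2, 14, 13, 11, 10, 1, 5, 9, 7] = (0 3 6 2 8 13 9 11 1 12 5)(7 14)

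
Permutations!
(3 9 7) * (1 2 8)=(1 2 8)(3 9 7)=[0, 2, 8, 9, 4, 5, 6, 3, 1, 7]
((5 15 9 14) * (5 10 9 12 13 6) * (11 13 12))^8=(5 13 15 6 11)(9 10 14)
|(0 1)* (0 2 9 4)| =|(0 1 2 9 4)| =5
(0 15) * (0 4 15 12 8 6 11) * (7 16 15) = [12, 1, 2, 3, 7, 5, 11, 16, 6, 9, 10, 0, 8, 13, 14, 4, 15] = (0 12 8 6 11)(4 7 16 15)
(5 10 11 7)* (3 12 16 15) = (3 12 16 15)(5 10 11 7) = [0, 1, 2, 12, 4, 10, 6, 5, 8, 9, 11, 7, 16, 13, 14, 3, 15]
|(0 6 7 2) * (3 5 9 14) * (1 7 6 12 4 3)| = |(0 12 4 3 5 9 14 1 7 2)| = 10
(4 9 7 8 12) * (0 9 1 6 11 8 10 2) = [9, 6, 0, 3, 1, 5, 11, 10, 12, 7, 2, 8, 4] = (0 9 7 10 2)(1 6 11 8 12 4)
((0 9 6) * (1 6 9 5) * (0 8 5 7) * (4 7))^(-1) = ((9)(0 4 7)(1 6 8 5))^(-1) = (9)(0 7 4)(1 5 8 6)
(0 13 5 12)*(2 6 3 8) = [13, 1, 6, 8, 4, 12, 3, 7, 2, 9, 10, 11, 0, 5] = (0 13 5 12)(2 6 3 8)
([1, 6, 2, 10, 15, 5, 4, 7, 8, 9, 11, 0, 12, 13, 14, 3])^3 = [4, 15, 2, 0, 10, 5, 3, 7, 8, 9, 1, 6, 12, 13, 14, 11]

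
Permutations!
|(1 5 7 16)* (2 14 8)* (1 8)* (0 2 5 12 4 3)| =|(0 2 14 1 12 4 3)(5 7 16 8)| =28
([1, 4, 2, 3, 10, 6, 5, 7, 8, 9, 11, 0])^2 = [4, 10, 2, 3, 11, 5, 6, 7, 8, 9, 0, 1]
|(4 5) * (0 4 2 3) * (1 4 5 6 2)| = 7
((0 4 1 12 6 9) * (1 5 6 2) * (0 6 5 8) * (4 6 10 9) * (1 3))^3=((0 6 4 8)(1 12 2 3)(9 10))^3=(0 8 4 6)(1 3 2 12)(9 10)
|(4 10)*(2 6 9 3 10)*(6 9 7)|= 10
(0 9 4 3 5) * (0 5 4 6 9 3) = (0 3 4)(6 9) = [3, 1, 2, 4, 0, 5, 9, 7, 8, 6]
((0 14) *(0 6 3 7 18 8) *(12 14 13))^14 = ((0 13 12 14 6 3 7 18 8))^14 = (0 3 13 7 12 18 14 8 6)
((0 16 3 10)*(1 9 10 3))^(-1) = (0 10 9 1 16)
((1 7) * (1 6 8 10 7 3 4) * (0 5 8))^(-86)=(0 7 8)(1 3 4)(5 6 10)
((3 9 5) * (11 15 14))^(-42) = ((3 9 5)(11 15 14))^(-42) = (15)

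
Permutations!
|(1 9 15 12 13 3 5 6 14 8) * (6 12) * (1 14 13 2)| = |(1 9 15 6 13 3 5 12 2)(8 14)| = 18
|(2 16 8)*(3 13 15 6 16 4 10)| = 9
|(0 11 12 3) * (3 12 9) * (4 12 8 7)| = |(0 11 9 3)(4 12 8 7)| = 4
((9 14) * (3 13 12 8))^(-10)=((3 13 12 8)(9 14))^(-10)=(14)(3 12)(8 13)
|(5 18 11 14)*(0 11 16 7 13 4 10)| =10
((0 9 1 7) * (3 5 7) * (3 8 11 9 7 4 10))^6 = (1 11)(3 4)(5 10)(8 9)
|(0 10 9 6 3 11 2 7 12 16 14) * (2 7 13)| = |(0 10 9 6 3 11 7 12 16 14)(2 13)| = 10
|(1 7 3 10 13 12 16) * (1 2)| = 8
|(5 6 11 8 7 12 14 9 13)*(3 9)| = 10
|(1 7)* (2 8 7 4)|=|(1 4 2 8 7)|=5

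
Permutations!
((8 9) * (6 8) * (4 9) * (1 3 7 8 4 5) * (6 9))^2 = (9)(1 7 5 3 8)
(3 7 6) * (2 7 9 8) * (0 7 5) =(0 7 6 3 9 8 2 5) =[7, 1, 5, 9, 4, 0, 3, 6, 2, 8]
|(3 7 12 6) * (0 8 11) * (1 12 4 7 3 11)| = 6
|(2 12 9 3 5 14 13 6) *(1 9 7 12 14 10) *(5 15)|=|(1 9 3 15 5 10)(2 14 13 6)(7 12)|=12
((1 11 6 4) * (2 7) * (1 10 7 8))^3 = (1 4 2 11 10 8 6 7)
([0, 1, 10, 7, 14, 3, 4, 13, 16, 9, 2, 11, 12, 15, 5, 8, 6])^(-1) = (2 10)(3 5 14 4 6 16 8 15 13 7)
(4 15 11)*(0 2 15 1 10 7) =(0 2 15 11 4 1 10 7) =[2, 10, 15, 3, 1, 5, 6, 0, 8, 9, 7, 4, 12, 13, 14, 11]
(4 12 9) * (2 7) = (2 7)(4 12 9) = [0, 1, 7, 3, 12, 5, 6, 2, 8, 4, 10, 11, 9]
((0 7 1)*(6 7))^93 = ((0 6 7 1))^93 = (0 6 7 1)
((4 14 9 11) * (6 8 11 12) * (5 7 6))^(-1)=(4 11 8 6 7 5 12 9 14)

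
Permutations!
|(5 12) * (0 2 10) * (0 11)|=4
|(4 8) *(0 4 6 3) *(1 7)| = |(0 4 8 6 3)(1 7)| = 10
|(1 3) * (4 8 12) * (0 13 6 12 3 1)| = 7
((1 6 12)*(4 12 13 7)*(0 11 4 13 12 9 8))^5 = ((0 11 4 9 8)(1 6 12)(7 13))^5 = (1 12 6)(7 13)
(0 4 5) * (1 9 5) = (0 4 1 9 5) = [4, 9, 2, 3, 1, 0, 6, 7, 8, 5]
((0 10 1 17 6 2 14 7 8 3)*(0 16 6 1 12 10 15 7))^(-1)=((0 15 7 8 3 16 6 2 14)(1 17)(10 12))^(-1)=(0 14 2 6 16 3 8 7 15)(1 17)(10 12)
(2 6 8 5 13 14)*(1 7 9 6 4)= (1 7 9 6 8 5 13 14 2 4)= [0, 7, 4, 3, 1, 13, 8, 9, 5, 6, 10, 11, 12, 14, 2]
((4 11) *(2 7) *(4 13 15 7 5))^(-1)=(2 7 15 13 11 4 5)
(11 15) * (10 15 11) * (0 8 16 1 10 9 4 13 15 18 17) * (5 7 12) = [8, 10, 2, 3, 13, 7, 6, 12, 16, 4, 18, 11, 5, 15, 14, 9, 1, 0, 17] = (0 8 16 1 10 18 17)(4 13 15 9)(5 7 12)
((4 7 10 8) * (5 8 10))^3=(10)(4 8 5 7)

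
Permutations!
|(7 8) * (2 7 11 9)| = 5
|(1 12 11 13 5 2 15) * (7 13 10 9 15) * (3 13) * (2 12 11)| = 30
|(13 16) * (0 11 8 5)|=|(0 11 8 5)(13 16)|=4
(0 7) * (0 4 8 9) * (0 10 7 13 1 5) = (0 13 1 5)(4 8 9 10 7) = [13, 5, 2, 3, 8, 0, 6, 4, 9, 10, 7, 11, 12, 1]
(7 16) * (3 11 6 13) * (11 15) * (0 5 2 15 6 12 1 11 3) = (0 5 2 15 3 6 13)(1 11 12)(7 16) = [5, 11, 15, 6, 4, 2, 13, 16, 8, 9, 10, 12, 1, 0, 14, 3, 7]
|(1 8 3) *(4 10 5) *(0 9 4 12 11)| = |(0 9 4 10 5 12 11)(1 8 3)| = 21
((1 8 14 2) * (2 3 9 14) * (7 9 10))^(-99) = (3 10 7 9 14)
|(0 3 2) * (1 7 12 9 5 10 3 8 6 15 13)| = 13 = |(0 8 6 15 13 1 7 12 9 5 10 3 2)|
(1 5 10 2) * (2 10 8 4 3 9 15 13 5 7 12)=(1 7 12 2)(3 9 15 13 5 8 4)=[0, 7, 1, 9, 3, 8, 6, 12, 4, 15, 10, 11, 2, 5, 14, 13]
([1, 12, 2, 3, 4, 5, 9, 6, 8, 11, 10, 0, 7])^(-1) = [11, 0, 2, 3, 4, 5, 7, 12, 8, 6, 10, 9, 1]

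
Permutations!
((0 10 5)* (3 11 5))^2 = (0 3 5 10 11)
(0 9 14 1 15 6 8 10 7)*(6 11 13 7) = [9, 15, 2, 3, 4, 5, 8, 0, 10, 14, 6, 13, 12, 7, 1, 11] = (0 9 14 1 15 11 13 7)(6 8 10)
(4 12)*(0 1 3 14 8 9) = (0 1 3 14 8 9)(4 12) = [1, 3, 2, 14, 12, 5, 6, 7, 9, 0, 10, 11, 4, 13, 8]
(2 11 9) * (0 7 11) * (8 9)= [7, 1, 0, 3, 4, 5, 6, 11, 9, 2, 10, 8]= (0 7 11 8 9 2)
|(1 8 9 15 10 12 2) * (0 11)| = 14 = |(0 11)(1 8 9 15 10 12 2)|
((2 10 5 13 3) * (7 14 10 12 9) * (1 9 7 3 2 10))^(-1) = (1 14 7 12 2 13 5 10 3 9)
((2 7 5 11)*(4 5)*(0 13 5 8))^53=((0 13 5 11 2 7 4 8))^53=(0 7 5 8 2 13 4 11)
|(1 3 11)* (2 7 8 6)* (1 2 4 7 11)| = 4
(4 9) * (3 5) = [0, 1, 2, 5, 9, 3, 6, 7, 8, 4] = (3 5)(4 9)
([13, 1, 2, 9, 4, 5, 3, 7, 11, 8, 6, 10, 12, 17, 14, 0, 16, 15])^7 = [15, 1, 2, 9, 4, 5, 3, 7, 11, 8, 6, 10, 12, 0, 14, 17, 16, 13]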